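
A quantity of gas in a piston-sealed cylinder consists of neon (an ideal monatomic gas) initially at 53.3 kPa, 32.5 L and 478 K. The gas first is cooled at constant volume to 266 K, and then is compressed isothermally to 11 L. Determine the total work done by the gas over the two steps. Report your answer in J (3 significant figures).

W_total ≈ -1040 J

Step 1 (isochoric): W = 0 (constant volume).
After step 1: P = 29.66 kPa (V unchanged).
Step 2 (isothermal): W = P₁V₁ ln(V₂/V₁) = (964) ln(11/32.5) = -1044 J.
W_total = 0 − 1044 = -1044 J.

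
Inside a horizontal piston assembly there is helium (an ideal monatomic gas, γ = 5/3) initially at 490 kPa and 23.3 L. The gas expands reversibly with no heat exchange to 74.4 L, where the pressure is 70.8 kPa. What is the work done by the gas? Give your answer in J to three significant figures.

W ≈ 9220 J

Adiabatic: W = (P₁V₁ − P₂V₂)/(γ − 1) with γ = 5/3.
P₁V₁ = 11417 J, P₂V₂ = 5268 J.
W = (11417 − 5268) / 0.6667 = 9224 J.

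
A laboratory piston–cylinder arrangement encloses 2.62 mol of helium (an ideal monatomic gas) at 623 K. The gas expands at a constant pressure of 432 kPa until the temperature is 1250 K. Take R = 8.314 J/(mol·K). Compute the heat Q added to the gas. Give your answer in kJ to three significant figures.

Q ≈ 34.1 kJ

Isobaric: W = nRΔT = (2.62)(8.314)(627) = 13658 J.
ΔU = nCᵥΔT with Cᵥ = 3R/2: ΔU = (2.62)(12.47)(627) = 20487 J.
Q = ΔU + W = 20487 + 13658 = 34144 J.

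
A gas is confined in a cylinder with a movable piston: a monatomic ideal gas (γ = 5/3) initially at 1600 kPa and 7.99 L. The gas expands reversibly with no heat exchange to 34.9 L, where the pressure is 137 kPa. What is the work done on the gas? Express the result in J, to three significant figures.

Adiabatic: W = (P₁V₁ − P₂V₂)/(γ − 1) with γ = 5/3.
P₁V₁ = 12784 J, P₂V₂ = 4781 J.
W = (12784 − 4781) / 0.6667 = 12004 J.
Work on gas = −W_by = -12004 J.

W ≈ -12000 J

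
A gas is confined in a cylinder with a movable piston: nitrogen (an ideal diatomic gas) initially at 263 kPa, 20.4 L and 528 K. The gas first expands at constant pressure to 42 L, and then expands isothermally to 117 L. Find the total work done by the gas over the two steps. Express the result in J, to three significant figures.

W_total ≈ 17000 J

Step 1 (isobaric): W = PΔV = (263 kPa)(42 − 20.4 L) = 5681 J.
After step 1: P = 263 kPa, V = 42 L, T = 1087 K.
Step 2 (isothermal): W = P₁V₁ ln(V₂/V₁) = (11046) ln(117/42) = 11317 J.
W_total = 5681 + 11317 = 16997 J.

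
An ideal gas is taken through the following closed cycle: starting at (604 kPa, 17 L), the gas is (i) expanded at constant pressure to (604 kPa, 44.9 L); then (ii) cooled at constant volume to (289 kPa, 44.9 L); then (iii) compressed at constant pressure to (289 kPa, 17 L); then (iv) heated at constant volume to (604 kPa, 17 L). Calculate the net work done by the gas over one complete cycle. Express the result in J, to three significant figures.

Constant-volume legs do no work.
W(i) = (604)(44.9 − 17) = 16852 J; W(iii) = (289)(17 − 44.9) = -8063 J.
W_net = 16852 − 8063 = 8788 J (the clockwise enclosed area).

W_net ≈ 8790 J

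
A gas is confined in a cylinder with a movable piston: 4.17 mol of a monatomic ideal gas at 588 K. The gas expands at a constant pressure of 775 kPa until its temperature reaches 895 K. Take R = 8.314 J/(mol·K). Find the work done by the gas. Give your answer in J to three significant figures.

W ≈ 10600 J

Isobaric: W = P ΔV = nR ΔT.
W = (4.17)(8.314)(895 − 588) = 10643 J.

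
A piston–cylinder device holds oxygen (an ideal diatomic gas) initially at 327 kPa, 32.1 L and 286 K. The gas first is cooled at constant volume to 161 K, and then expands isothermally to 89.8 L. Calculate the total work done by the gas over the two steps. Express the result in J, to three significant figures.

Step 1 (isochoric): W = 0 (constant volume).
After step 1: P = 184.1 kPa (V unchanged).
Step 2 (isothermal): W = P₁V₁ ln(V₂/V₁) = (5909) ln(89.8/32.1) = 6079 J.
W_total = 0 + 6079 = 6079 J.

W_total ≈ 6080 J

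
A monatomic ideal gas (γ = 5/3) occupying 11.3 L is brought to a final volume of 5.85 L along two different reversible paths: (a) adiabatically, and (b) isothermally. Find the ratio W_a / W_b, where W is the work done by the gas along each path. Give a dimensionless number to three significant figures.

W_a / W_b ≈ 1.26

Path (a) adiabatic: W = P₁V₁(1 − (V₁/V₂)^(γ−1))/(γ−1) → W_a/(P₁V₁) = -0.8265.
Path (b) isothermal: W = P₁V₁ ln(V₂/V₁) → W_b/(P₁V₁) = -0.6584.
W_a / W_b = -0.8265 / -0.6584 = 1.255.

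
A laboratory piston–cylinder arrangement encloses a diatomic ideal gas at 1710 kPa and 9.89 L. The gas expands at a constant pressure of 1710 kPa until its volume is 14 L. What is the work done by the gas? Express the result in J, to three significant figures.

Isobaric: W = P ΔV.
W = (1710 kPa)(14 − 9.89 L) = (1710)(4.11) = 7028 J.

W ≈ 7030 J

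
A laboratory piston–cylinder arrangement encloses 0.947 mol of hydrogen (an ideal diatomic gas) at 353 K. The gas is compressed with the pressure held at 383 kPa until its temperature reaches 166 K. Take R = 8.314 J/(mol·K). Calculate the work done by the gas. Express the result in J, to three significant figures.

W ≈ -1470 J

Isobaric: W = P ΔV = nR ΔT.
W = (0.947)(8.314)(166 − 353) = -1472 J.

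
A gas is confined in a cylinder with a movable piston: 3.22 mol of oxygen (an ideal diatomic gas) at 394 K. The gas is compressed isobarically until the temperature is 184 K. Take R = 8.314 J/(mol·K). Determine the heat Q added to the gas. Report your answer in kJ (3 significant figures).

Isobaric: W = nRΔT = (3.22)(8.314)(-210) = -5622 J.
ΔU = nCᵥΔT with Cᵥ = 5R/2: ΔU = (3.22)(20.79)(-210) = -14055 J.
Q = ΔU + W = -14055 − 5622 = -19677 J.

Q ≈ -19.7 kJ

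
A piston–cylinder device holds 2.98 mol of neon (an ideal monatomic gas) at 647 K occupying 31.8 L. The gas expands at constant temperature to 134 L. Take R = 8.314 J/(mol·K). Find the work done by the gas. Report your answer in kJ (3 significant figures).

Isothermal: W = nRT ln(V₂/V₁).
W = (2.98)(8.314)(647) × ln(134/31.8)
  = 16030 × 1.438
W_by_gas = 23057 J.

W ≈ 23.1 kJ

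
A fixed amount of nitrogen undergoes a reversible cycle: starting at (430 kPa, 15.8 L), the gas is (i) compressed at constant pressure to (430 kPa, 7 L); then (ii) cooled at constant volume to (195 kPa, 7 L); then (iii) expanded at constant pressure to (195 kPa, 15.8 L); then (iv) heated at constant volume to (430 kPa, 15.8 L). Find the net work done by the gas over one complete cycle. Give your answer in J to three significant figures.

W_net ≈ -2070 J

Constant-volume legs do no work.
W(i) = (430)(7 − 15.8) = -3784 J; W(iii) = (195)(15.8 − 7) = 1716 J.
W_net = -3784 + 1716 = -2068 J (the counter-clockwise enclosed area).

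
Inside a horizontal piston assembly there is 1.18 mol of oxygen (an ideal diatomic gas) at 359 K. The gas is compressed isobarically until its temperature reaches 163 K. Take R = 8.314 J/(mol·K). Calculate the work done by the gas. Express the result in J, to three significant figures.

Isobaric: W = P ΔV = nR ΔT.
W = (1.18)(8.314)(163 − 359) = -1923 J.

W ≈ -1920 J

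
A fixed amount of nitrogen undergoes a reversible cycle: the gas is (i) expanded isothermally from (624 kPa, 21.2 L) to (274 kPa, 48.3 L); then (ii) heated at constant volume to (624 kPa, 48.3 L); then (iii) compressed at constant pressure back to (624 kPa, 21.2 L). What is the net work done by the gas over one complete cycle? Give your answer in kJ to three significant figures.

W_net ≈ -6.02 kJ

Leg (i): W = PᵢVᵢ ln(V_f/Vᵢ) = (13229) ln(48.3/21.2) = 10893 J.
Leg (ii): W = 0.
Leg (iii): W = PΔV = (624)(21.2 − 48.3) = -16910 J.
W_net = 10893 − 16910 = -6017 J.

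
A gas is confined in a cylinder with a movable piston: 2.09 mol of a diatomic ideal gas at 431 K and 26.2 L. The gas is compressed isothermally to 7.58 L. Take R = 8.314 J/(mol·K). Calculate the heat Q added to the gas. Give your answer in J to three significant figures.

Isothermal ⇒ ΔU = 0, so Q = W = nRT ln(V₂/V₁).
Q = (2.09)(8.314)(431) ln(7.58/26.2) = 7489 × -1.24 = -9288 J.

Q ≈ -9290 J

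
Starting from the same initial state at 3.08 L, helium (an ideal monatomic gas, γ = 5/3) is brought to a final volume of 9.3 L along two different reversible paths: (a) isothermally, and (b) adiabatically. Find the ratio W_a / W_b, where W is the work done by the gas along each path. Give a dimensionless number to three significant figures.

Path (a) isothermal: W = P₁V₁ ln(V₂/V₁) → W_a/(P₁V₁) = 1.105.
Path (b) adiabatic: W = P₁V₁(1 − (V₁/V₂)^(γ−1))/(γ−1) → W_b/(P₁V₁) = 0.782.
W_a / W_b = 1.105 / 0.782 = 1.413.

W_a / W_b ≈ 1.41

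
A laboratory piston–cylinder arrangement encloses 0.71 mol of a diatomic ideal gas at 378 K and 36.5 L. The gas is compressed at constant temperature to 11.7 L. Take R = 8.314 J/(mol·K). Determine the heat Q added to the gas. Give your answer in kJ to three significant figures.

Q ≈ -2.54 kJ

Isothermal ⇒ ΔU = 0, so Q = W = nRT ln(V₂/V₁).
Q = (0.71)(8.314)(378) ln(11.7/36.5) = 2231 × -1.138 = -2539 J.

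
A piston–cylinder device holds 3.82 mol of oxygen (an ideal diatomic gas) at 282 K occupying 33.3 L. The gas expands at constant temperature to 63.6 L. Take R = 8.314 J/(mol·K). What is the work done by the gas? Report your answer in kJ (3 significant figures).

Isothermal: W = nRT ln(V₂/V₁).
W = (3.82)(8.314)(282) × ln(63.6/33.3)
  = 8956 × 0.6471
W_by_gas = 5795 J.

W ≈ 5.80 kJ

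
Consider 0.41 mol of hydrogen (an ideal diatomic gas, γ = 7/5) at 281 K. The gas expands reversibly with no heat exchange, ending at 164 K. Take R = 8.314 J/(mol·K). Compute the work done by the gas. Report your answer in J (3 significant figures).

Adiabatic ⇒ Q = 0, so W_by = −ΔU = nCᵥ(T₁ − T₂).
Cᵥ = 5R/2 = 20.79 J/(mol·K).
W = (0.41)(20.79)(281 − 164) = 997.1 J.

W ≈ 997 J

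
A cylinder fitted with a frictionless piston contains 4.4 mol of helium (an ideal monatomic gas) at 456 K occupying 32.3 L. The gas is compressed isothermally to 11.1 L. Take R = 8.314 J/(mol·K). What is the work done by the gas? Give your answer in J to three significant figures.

Isothermal: W = nRT ln(V₂/V₁).
W = (4.4)(8.314)(456) × ln(11.1/32.3)
  = 16681 × -1.068
W_by_gas = -17818 J.

W ≈ -17800 J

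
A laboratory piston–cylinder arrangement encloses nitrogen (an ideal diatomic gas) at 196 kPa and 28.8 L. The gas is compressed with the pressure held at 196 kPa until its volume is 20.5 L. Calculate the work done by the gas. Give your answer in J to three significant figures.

W ≈ -1630 J

Isobaric: W = P ΔV.
W = (196 kPa)(20.5 − 28.8 L) = (196)(-8.3) = -1627 J.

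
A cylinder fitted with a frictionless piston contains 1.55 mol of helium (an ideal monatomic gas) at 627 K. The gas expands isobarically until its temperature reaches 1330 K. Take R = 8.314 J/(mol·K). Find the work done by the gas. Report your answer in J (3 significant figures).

Isobaric: W = P ΔV = nR ΔT.
W = (1.55)(8.314)(1330 − 627) = 9059 J.

W ≈ 9060 J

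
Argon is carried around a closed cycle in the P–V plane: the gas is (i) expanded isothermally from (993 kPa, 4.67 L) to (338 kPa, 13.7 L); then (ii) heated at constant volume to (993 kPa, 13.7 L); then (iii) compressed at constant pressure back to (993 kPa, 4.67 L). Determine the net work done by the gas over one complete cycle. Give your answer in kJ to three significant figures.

W_net ≈ -3.98 kJ

Leg (i): W = PᵢVᵢ ln(V_f/Vᵢ) = (4637) ln(13.7/4.67) = 4991 J.
Leg (ii): W = 0.
Leg (iii): W = PΔV = (993)(4.67 − 13.7) = -8967 J.
W_net = 4991 − 8967 = -3976 J.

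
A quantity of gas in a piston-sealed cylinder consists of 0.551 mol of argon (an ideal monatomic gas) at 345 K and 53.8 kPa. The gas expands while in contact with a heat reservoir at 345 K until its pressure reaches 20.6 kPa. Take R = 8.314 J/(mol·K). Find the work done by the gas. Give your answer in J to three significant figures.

W ≈ 1520 J

Isothermal process: W = nRT ln(V₂/V₁) = nRT ln(P₁/P₂).
W = (0.551)(8.314)(345) × ln(53.8/20.6)
  = 1580 × ln(2.612) = 1580 × 0.96
W_by_gas = 1517 J.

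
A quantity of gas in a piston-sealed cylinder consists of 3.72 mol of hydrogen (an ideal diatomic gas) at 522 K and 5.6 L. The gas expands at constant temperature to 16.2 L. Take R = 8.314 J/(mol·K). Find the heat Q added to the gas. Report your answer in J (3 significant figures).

Q ≈ 17100 J

Isothermal ⇒ ΔU = 0, so Q = W = nRT ln(V₂/V₁).
Q = (3.72)(8.314)(522) ln(16.2/5.6) = 16144 × 1.062 = 17149 J.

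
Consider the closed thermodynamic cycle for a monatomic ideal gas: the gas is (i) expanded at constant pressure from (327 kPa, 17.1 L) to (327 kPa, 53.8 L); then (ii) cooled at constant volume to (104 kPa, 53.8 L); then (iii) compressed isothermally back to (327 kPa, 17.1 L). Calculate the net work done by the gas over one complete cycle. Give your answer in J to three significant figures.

Leg (i): W = PΔV = (327)(53.8 − 17.1) = 12001 J.
Leg (ii): W = 0.
Leg (iii): W = PᵢVᵢ ln(V_f/Vᵢ) = (5595) ln(17.1/53.8) = -6413 J.
W_net = 12001 − 6413 = 5588 J.

W_net ≈ 5590 J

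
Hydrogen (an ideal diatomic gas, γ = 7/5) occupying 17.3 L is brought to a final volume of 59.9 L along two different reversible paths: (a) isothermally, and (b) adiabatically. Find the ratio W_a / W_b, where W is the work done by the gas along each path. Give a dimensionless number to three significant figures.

W_a / W_b ≈ 1.27

Path (a) isothermal: W = P₁V₁ ln(V₂/V₁) → W_a/(P₁V₁) = 1.242.
Path (b) adiabatic: W = P₁V₁(1 − (V₁/V₂)^(γ−1))/(γ−1) → W_b/(P₁V₁) = 0.9788.
W_a / W_b = 1.242 / 0.9788 = 1.269.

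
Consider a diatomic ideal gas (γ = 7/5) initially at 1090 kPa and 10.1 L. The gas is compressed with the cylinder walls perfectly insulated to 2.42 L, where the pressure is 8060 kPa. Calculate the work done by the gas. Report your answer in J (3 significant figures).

Adiabatic: W = (P₁V₁ − P₂V₂)/(γ − 1) with γ = 7/5.
P₁V₁ = 11009 J, P₂V₂ = 19505 J.
W = (11009 − 19505) / 0.4 = -21241 J.

W ≈ -21200 J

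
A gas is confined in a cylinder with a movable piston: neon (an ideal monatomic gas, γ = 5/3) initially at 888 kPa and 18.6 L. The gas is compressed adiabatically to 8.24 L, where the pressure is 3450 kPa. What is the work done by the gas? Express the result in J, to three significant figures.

Adiabatic: W = (P₁V₁ − P₂V₂)/(γ − 1) with γ = 5/3.
P₁V₁ = 16517 J, P₂V₂ = 28428 J.
W = (16517 − 28428) / 0.6667 = -17867 J.

W ≈ -17900 J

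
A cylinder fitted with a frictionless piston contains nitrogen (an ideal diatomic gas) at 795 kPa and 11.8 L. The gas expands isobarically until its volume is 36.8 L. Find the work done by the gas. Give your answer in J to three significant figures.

W ≈ 19900 J

Isobaric: W = P ΔV.
W = (795 kPa)(36.8 − 11.8 L) = (795)(25) = 19875 J.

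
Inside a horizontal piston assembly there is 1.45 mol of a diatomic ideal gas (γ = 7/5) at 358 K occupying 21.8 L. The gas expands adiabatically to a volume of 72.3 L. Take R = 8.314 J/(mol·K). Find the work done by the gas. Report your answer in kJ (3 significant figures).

W ≈ 4.11 kJ

Adiabatic: TV^(γ−1) = const with γ = 7/5.
T₂ = T₁ (V₁/V₂)^(γ−1) = 358 × (21.8/72.3)^0.4 = 358 × 0.6191 = 221.6 K.
W_by = nCᵥ(T₁ − T₂) = (1.45)(20.79)(358 − 221.6) = 4110 J.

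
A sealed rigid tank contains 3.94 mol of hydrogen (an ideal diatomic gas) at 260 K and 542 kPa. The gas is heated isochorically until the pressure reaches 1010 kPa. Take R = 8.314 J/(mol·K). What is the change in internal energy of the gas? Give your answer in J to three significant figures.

ΔU ≈ 18400 J

Constant volume ⇒ W = 0, so Q = ΔU = nCᵥΔT with Cᵥ = 5R/2 = 20.79 J/(mol·K).
At constant V, T₂/T₁ = P₂/P₁ ⇒ ΔT = T₁(P₂/P₁ − 1) = 260·(1010/542 − 1) = 224.5 K.
ΔU = (3.94)(20.79)(224.5) = 18385 J.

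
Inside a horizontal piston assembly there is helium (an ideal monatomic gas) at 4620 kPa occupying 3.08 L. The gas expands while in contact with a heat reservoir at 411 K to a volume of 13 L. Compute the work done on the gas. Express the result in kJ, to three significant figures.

W ≈ -20.5 kJ

Isothermal: W = nRT ln(V₂/V₁) = P₁V₁ ln(V₂/V₁).
P₁V₁ = (4620 kPa)(3.08 L) = 14230 J.
W = 14230 × ln(13/3.08) = 14230 × 1.44
W_by_gas = 20491 J; work on gas = −W_by = -20491 J.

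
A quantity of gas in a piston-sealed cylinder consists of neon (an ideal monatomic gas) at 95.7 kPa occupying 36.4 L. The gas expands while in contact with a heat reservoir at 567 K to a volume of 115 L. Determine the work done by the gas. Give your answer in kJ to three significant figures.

Isothermal: W = nRT ln(V₂/V₁) = P₁V₁ ln(V₂/V₁).
P₁V₁ = (95.7 kPa)(36.4 L) = 3483 J.
W = 3483 × ln(115/36.4) = 3483 × 1.15
W_by_gas = 4007 J.

W ≈ 4.01 kJ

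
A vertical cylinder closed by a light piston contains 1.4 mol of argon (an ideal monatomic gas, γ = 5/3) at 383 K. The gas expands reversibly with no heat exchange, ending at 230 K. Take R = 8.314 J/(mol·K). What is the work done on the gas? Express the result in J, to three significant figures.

Adiabatic ⇒ Q = 0, so W_by = −ΔU = nCᵥ(T₁ − T₂).
Cᵥ = 3R/2 = 12.47 J/(mol·K).
W = (1.4)(12.47)(383 − 230) = 2671 J.
Work on gas = −W_by = -2671 J.

W ≈ -2670 J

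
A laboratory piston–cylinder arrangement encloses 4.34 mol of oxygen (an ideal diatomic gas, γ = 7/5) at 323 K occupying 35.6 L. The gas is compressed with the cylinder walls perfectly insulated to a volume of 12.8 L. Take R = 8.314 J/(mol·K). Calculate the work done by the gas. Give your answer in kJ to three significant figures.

W ≈ -14.7 kJ

Adiabatic: TV^(γ−1) = const with γ = 7/5.
T₂ = T₁ (V₁/V₂)^(γ−1) = 323 × (35.6/12.8)^0.4 = 323 × 1.506 = 486.3 K.
W_by = nCᵥ(T₁ − T₂) = (4.34)(20.79)(323 − 486.3) = -14730 J.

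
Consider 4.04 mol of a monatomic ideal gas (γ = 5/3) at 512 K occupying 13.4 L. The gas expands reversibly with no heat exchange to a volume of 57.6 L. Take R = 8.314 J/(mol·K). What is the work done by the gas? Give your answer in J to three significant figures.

Adiabatic: TV^(γ−1) = const with γ = 5/3.
T₂ = T₁ (V₁/V₂)^(γ−1) = 512 × (13.4/57.6)^0.667 = 512 × 0.3783 = 193.7 K.
W_by = nCᵥ(T₁ − T₂) = (4.04)(12.47)(512 − 193.7) = 16038 J.

W ≈ 16000 J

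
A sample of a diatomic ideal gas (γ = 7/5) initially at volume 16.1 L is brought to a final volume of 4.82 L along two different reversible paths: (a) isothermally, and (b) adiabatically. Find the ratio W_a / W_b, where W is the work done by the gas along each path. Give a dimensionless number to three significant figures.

Path (a) isothermal: W = P₁V₁ ln(V₂/V₁) → W_a/(P₁V₁) = -1.206.
Path (b) adiabatic: W = P₁V₁(1 − (V₁/V₂)^(γ−1))/(γ−1) → W_b/(P₁V₁) = -1.55.
W_a / W_b = -1.206 / -1.55 = 0.7781.

W_a / W_b ≈ 0.778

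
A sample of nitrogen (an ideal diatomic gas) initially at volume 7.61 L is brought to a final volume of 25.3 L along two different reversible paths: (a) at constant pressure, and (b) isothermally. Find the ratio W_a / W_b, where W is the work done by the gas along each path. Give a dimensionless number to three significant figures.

W_a / W_b ≈ 1.93

Path (a) isobaric: W = P₁(V₂ − V₁) → W_a/(P₁V₁) = 2.325.
Path (b) isothermal: W = P₁V₁ ln(V₂/V₁) → W_b/(P₁V₁) = 1.201.
W_a / W_b = 2.325 / 1.201 = 1.935.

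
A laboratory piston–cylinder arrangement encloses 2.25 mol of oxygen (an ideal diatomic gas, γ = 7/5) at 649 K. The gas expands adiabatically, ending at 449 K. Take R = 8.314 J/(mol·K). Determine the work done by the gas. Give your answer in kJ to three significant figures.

Adiabatic ⇒ Q = 0, so W_by = −ΔU = nCᵥ(T₁ − T₂).
Cᵥ = 5R/2 = 20.79 J/(mol·K).
W = (2.25)(20.79)(649 − 449) = 9353 J.

W ≈ 9.35 kJ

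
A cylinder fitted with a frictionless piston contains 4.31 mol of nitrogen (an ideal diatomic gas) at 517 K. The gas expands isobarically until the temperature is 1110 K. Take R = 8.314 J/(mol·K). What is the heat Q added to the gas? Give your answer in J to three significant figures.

Q ≈ 74400 J

Isobaric: W = nRΔT = (4.31)(8.314)(593) = 21249 J.
ΔU = nCᵥΔT with Cᵥ = 5R/2: ΔU = (4.31)(20.79)(593) = 53123 J.
Q = ΔU + W = 53123 + 21249 = 74372 J.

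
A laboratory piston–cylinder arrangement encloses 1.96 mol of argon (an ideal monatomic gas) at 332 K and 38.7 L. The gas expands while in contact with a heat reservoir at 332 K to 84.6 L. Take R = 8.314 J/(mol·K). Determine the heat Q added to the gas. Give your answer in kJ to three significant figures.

Isothermal ⇒ ΔU = 0, so Q = W = nRT ln(V₂/V₁).
Q = (1.96)(8.314)(332) ln(84.6/38.7) = 5410 × 0.7821 = 4231 J.

Q ≈ 4.23 kJ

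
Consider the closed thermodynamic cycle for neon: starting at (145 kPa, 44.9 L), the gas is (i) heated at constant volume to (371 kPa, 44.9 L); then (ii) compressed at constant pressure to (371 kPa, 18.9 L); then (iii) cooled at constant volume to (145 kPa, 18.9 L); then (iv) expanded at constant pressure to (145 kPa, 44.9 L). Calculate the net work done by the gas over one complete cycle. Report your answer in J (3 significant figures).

Constant-volume legs do no work.
W(ii) = (371)(18.9 − 44.9) = -9646 J; W(iv) = (145)(44.9 − 18.9) = 3770 J.
W_net = -9646 + 3770 = -5876 J (the counter-clockwise enclosed area).

W_net ≈ -5880 J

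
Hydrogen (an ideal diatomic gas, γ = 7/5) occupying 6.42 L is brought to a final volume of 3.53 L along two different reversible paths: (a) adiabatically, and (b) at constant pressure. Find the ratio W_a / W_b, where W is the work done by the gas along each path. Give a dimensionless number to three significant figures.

Path (a) adiabatic: W = P₁V₁(1 − (V₁/V₂)^(γ−1))/(γ−1) → W_a/(P₁V₁) = -0.6757.
Path (b) isobaric: W = P₁(V₂ − V₁) → W_b/(P₁V₁) = -0.4502.
W_a / W_b = -0.6757 / -0.4502 = 1.501.

W_a / W_b ≈ 1.50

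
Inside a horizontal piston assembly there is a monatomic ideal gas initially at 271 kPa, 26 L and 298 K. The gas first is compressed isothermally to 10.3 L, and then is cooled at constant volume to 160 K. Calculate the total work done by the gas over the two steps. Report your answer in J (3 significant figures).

W_total ≈ -6520 J

Step 1 (isothermal): W = P₁V₁ ln(V₂/V₁) = (7046) ln(10.3/26) = -6524 J.
Step 2 (isochoric): W = 0 (constant volume).
W_total = -6524 + 0 = -6524 J.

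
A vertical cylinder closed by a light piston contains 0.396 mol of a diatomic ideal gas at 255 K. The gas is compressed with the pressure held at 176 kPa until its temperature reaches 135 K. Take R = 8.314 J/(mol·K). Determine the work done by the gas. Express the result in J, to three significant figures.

Isobaric: W = P ΔV = nR ΔT.
W = (0.396)(8.314)(135 − 255) = -395.1 J.

W ≈ -395 J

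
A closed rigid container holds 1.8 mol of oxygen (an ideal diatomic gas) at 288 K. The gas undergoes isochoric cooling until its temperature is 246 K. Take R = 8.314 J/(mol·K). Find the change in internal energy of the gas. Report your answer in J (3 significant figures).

Constant volume ⇒ W = 0, so Q = ΔU = nCᵥΔT with Cᵥ = 5R/2 = 20.79 J/(mol·K).
ΔU = (1.8)(20.79)(246 − 288) = -1571 J.

ΔU ≈ -1570 J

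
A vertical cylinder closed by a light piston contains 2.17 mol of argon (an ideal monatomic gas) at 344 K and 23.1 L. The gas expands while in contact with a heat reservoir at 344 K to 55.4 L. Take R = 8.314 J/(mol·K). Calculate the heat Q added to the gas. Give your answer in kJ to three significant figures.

Q ≈ 5.43 kJ

Isothermal ⇒ ΔU = 0, so Q = W = nRT ln(V₂/V₁).
Q = (2.17)(8.314)(344) ln(55.4/23.1) = 6206 × 0.8747 = 5429 J.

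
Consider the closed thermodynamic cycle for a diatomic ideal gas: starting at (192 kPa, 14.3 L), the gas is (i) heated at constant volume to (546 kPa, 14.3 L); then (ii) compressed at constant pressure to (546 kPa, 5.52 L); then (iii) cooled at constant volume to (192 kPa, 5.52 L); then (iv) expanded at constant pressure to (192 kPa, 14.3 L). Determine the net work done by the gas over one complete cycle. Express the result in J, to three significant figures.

Constant-volume legs do no work.
W(ii) = (546)(5.52 − 14.3) = -4794 J; W(iv) = (192)(14.3 − 5.52) = 1686 J.
W_net = -4794 + 1686 = -3108 J (the counter-clockwise enclosed area).

W_net ≈ -3110 J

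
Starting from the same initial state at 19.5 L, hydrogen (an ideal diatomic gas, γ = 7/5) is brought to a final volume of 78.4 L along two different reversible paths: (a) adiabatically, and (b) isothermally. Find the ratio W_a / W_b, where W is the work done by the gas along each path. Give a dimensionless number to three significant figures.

W_a / W_b ≈ 0.767

Path (a) adiabatic: W = P₁V₁(1 − (V₁/V₂)^(γ−1))/(γ−1) → W_a/(P₁V₁) = 1.067.
Path (b) isothermal: W = P₁V₁ ln(V₂/V₁) → W_b/(P₁V₁) = 1.391.
W_a / W_b = 1.067 / 1.391 = 0.7669.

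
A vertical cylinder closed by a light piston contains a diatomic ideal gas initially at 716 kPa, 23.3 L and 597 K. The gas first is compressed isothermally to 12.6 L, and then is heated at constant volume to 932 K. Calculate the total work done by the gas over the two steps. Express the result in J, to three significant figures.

W_total ≈ -10300 J

Step 1 (isothermal): W = P₁V₁ ln(V₂/V₁) = (16683) ln(12.6/23.3) = -10256 J.
Step 2 (isochoric): W = 0 (constant volume).
W_total = -10256 + 0 = -10256 J.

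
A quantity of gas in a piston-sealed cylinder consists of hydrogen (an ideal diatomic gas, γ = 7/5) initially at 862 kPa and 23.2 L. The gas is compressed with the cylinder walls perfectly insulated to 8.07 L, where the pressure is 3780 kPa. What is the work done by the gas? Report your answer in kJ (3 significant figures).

Adiabatic: W = (P₁V₁ − P₂V₂)/(γ − 1) with γ = 7/5.
P₁V₁ = 19998 J, P₂V₂ = 30505 J.
W = (19998 − 30505) / 0.4 = -26266 J.

W ≈ -26.3 kJ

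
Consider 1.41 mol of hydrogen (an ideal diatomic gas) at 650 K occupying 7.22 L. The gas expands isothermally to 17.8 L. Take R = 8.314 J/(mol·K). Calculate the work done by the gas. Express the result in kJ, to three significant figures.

W ≈ 6.88 kJ

Isothermal: W = nRT ln(V₂/V₁).
W = (1.41)(8.314)(650) × ln(17.8/7.22)
  = 7620 × 0.9023
W_by_gas = 6876 J.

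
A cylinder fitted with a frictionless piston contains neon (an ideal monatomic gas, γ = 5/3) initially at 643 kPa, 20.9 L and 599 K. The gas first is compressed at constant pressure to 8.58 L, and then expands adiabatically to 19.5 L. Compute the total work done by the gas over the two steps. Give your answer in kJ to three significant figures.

Step 1 (isobaric): W = PΔV = (643 kPa)(8.58 − 20.9 L) = -7922 J.
After step 1: P = 643 kPa, V = 8.58 L, T = 245.9 K.
Step 2 (adiabatic): W = (P₁V₁ − P₂V₂)/(γ−1) = (5517 − 3192)/0.667 = 3488 J.
W_total = -7922 + 3488 = -4434 J.

W_total ≈ -4.43 kJ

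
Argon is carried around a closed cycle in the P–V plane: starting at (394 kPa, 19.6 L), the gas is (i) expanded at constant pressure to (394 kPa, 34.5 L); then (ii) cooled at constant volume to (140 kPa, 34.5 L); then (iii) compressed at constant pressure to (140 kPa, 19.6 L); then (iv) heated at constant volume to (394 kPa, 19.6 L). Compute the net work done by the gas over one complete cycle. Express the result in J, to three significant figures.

W_net ≈ 3780 J

Constant-volume legs do no work.
W(i) = (394)(34.5 − 19.6) = 5871 J; W(iii) = (140)(19.6 − 34.5) = -2086 J.
W_net = 5871 − 2086 = 3785 J (the clockwise enclosed area).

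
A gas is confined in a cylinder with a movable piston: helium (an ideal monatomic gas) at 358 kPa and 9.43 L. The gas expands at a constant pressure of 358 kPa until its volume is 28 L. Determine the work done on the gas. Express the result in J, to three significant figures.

W ≈ -6650 J

Isobaric: W = P ΔV.
W = (358 kPa)(28 − 9.43 L) = (358)(18.57) = 6648 J.
Work on gas = −W_by = -6648 J.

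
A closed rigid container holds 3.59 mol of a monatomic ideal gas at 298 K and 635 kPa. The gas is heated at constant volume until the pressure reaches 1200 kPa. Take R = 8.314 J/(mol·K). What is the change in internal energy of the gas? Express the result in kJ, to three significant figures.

Constant volume ⇒ W = 0, so Q = ΔU = nCᵥΔT with Cᵥ = 3R/2 = 12.47 J/(mol·K).
At constant V, T₂/T₁ = P₂/P₁ ⇒ ΔT = T₁(P₂/P₁ − 1) = 298·(1200/635 − 1) = 265.1 K.
ΔU = (3.59)(12.47)(265.1) = 11871 J.

ΔU ≈ 11.9 kJ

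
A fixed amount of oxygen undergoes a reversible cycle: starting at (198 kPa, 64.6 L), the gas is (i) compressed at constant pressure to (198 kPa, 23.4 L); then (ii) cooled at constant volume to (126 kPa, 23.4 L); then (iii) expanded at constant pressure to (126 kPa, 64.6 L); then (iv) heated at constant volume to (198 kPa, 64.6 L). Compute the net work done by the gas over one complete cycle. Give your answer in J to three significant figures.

W_net ≈ -2970 J

Constant-volume legs do no work.
W(i) = (198)(23.4 − 64.6) = -8158 J; W(iii) = (126)(64.6 − 23.4) = 5191 J.
W_net = -8158 + 5191 = -2966 J (the counter-clockwise enclosed area).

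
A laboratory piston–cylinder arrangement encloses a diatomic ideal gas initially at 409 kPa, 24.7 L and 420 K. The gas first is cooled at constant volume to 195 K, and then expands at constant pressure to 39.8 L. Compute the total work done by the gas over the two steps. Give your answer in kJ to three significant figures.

W_total ≈ 2.87 kJ

Step 1 (isochoric): W = 0 (constant volume).
After step 1: P = 189.9 kPa (V unchanged).
Step 2 (isobaric): W = PΔV = (189.9 kPa)(39.8 − 24.7 L) = 2867 J.
W_total = 0 + 2867 = 2867 J.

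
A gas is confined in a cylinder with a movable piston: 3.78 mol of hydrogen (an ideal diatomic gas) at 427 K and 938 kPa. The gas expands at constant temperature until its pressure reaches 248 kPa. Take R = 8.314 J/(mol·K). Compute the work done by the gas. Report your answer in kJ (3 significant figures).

W ≈ 17.9 kJ

Isothermal process: W = nRT ln(V₂/V₁) = nRT ln(P₁/P₂).
W = (3.78)(8.314)(427) × ln(938/248)
  = 13419 × ln(3.782) = 13419 × 1.33
W_by_gas = 17852 J.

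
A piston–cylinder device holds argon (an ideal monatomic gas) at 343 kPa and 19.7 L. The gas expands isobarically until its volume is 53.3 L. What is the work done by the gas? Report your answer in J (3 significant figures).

W ≈ 11500 J

Isobaric: W = P ΔV.
W = (343 kPa)(53.3 − 19.7 L) = (343)(33.6) = 11525 J.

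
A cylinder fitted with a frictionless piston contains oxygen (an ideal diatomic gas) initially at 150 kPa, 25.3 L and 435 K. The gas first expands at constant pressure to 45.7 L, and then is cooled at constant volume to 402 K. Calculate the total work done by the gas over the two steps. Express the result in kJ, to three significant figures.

W_total ≈ 3.06 kJ

Step 1 (isobaric): W = PΔV = (150 kPa)(45.7 − 25.3 L) = 3060 J.
Step 2 (isochoric): W = 0 (constant volume).
W_total = 3060 + 0 = 3060 J.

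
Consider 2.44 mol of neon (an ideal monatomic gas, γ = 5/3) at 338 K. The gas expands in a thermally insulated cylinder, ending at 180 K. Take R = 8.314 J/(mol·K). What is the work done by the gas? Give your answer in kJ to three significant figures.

W ≈ 4.81 kJ

Adiabatic ⇒ Q = 0, so W_by = −ΔU = nCᵥ(T₁ − T₂).
Cᵥ = 3R/2 = 12.47 J/(mol·K).
W = (2.44)(12.47)(338 − 180) = 4808 J.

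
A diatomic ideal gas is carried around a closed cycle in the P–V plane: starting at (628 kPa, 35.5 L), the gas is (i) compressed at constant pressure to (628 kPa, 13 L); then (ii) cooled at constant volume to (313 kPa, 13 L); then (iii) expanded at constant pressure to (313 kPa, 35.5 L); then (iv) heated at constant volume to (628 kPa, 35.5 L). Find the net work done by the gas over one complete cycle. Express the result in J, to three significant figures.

W_net ≈ -7090 J

Constant-volume legs do no work.
W(i) = (628)(13 − 35.5) = -14130 J; W(iii) = (313)(35.5 − 13) = 7042 J.
W_net = -14130 + 7042 = -7088 J (the counter-clockwise enclosed area).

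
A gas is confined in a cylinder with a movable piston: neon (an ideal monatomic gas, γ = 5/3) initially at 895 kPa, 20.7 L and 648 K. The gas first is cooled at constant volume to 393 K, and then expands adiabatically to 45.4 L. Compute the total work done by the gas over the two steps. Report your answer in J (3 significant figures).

W_total ≈ 6870 J

Step 1 (isochoric): W = 0 (constant volume).
After step 1: P = 542.8 kPa (V unchanged).
Step 2 (adiabatic): W = (P₁V₁ − P₂V₂)/(γ−1) = (11236 − 6656)/0.667 = 6870 J.
W_total = 0 + 6870 = 6870 J.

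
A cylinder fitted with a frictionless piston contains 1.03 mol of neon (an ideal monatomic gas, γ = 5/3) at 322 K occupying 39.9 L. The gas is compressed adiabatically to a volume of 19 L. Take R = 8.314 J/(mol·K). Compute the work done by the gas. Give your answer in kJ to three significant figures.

W ≈ -2.65 kJ

Adiabatic: TV^(γ−1) = const with γ = 5/3.
T₂ = T₁ (V₁/V₂)^(γ−1) = 322 × (39.9/19)^0.667 = 322 × 1.64 = 528 K.
W_by = nCᵥ(T₁ − T₂) = (1.03)(12.47)(322 − 528) = -2647 J.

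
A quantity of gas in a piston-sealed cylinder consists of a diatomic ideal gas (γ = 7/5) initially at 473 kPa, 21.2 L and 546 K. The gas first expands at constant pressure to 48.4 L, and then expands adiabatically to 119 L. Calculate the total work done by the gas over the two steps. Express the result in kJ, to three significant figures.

Step 1 (isobaric): W = PΔV = (473 kPa)(48.4 − 21.2 L) = 12866 J.
After step 1: P = 473 kPa, V = 48.4 L, T = 1247 K.
Step 2 (adiabatic): W = (P₁V₁ − P₂V₂)/(γ−1) = (22893 − 15974)/0.4 = 17297 J.
W_total = 12866 + 17297 = 30162 J.

W_total ≈ 30.2 kJ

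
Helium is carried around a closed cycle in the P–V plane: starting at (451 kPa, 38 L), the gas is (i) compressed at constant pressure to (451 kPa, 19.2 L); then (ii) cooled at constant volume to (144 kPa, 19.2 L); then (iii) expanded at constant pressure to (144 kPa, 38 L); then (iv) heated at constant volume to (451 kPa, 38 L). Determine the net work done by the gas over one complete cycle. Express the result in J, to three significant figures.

Constant-volume legs do no work.
W(i) = (451)(19.2 − 38) = -8479 J; W(iii) = (144)(38 − 19.2) = 2707 J.
W_net = -8479 + 2707 = -5772 J (the counter-clockwise enclosed area).

W_net ≈ -5770 J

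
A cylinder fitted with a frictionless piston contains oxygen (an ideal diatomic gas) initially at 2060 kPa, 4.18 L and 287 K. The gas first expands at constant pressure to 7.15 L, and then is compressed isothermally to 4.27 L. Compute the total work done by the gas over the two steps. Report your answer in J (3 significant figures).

W_total ≈ -1470 J

Step 1 (isobaric): W = PΔV = (2060 kPa)(7.15 − 4.18 L) = 6118 J.
After step 1: P = 2060 kPa, V = 7.15 L, T = 490.9 K.
Step 2 (isothermal): W = P₁V₁ ln(V₂/V₁) = (14729) ln(4.27/7.15) = -7593 J.
W_total = 6118 − 7593 = -1475 J.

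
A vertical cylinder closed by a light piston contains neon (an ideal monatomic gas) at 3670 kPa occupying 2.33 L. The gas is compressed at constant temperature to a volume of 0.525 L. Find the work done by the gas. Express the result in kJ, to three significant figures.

W ≈ -12.7 kJ

Isothermal: W = nRT ln(V₂/V₁) = P₁V₁ ln(V₂/V₁).
P₁V₁ = (3670 kPa)(2.33 L) = 8551 J.
W = 8551 × ln(0.525/2.33) = 8551 × -1.49
W_by_gas = -12743 J.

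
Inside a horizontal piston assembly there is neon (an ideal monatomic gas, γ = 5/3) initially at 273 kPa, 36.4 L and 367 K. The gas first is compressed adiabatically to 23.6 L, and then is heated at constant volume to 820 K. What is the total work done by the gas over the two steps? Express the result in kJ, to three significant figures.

Step 1 (adiabatic): W = (P₁V₁ − P₂V₂)/(γ−1) = (9937 − 13265)/0.667 = -4992 J.
Step 2 (isochoric): W = 0 (constant volume).
W_total = -4992 + 0 = -4992 J.

W_total ≈ -4.99 kJ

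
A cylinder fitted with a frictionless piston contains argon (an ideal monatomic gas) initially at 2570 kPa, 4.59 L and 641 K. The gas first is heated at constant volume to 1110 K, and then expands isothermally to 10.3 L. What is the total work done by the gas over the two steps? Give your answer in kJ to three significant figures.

W_total ≈ 16.5 kJ

Step 1 (isochoric): W = 0 (constant volume).
After step 1: P = 4450 kPa (V unchanged).
Step 2 (isothermal): W = P₁V₁ ln(V₂/V₁) = (20427) ln(10.3/4.59) = 16511 J.
W_total = 0 + 16511 = 16511 J.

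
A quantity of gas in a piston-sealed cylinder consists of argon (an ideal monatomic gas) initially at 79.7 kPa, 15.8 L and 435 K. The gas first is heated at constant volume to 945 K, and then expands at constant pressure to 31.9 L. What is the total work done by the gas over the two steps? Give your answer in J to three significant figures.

Step 1 (isochoric): W = 0 (constant volume).
After step 1: P = 173.1 kPa (V unchanged).
Step 2 (isobaric): W = PΔV = (173.1 kPa)(31.9 − 15.8 L) = 2788 J.
W_total = 0 + 2788 = 2788 J.

W_total ≈ 2790 J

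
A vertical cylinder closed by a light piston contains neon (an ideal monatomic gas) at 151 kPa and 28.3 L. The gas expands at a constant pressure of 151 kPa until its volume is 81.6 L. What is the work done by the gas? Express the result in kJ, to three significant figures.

Isobaric: W = P ΔV.
W = (151 kPa)(81.6 − 28.3 L) = (151)(53.3) = 8048 J.

W ≈ 8.05 kJ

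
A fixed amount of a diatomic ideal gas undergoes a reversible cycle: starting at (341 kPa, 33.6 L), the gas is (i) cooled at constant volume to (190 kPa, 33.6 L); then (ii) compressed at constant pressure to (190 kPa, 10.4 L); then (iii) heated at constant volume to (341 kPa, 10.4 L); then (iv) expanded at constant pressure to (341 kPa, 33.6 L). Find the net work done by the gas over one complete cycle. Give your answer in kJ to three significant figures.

Constant-volume legs do no work.
W(ii) = (190)(10.4 − 33.6) = -4408 J; W(iv) = (341)(33.6 − 10.4) = 7911 J.
W_net = -4408 + 7911 = 3503 J (the clockwise enclosed area).

W_net ≈ 3.50 kJ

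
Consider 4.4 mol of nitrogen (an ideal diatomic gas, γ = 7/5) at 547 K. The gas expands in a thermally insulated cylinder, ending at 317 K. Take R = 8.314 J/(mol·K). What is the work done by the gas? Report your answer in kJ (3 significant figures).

Adiabatic ⇒ Q = 0, so W_by = −ΔU = nCᵥ(T₁ − T₂).
Cᵥ = 5R/2 = 20.79 J/(mol·K).
W = (4.4)(20.79)(547 − 317) = 21034 J.

W ≈ 21.0 kJ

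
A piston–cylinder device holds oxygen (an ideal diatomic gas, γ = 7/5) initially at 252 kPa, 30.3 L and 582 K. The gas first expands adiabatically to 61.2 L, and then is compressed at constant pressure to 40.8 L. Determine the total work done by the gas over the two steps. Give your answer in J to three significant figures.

Step 1 (adiabatic): W = (P₁V₁ − P₂V₂)/(γ−1) = (7636 − 5764)/0.4 = 4679 J.
After step 1: P = 94.18 kPa, V = 61.2 L, T = 439.3 K.
Step 2 (isobaric): W = PΔV = (94.18 kPa)(40.8 − 61.2 L) = -1921 J.
W_total = 4679 − 1921 = 2758 J.

W_total ≈ 2760 J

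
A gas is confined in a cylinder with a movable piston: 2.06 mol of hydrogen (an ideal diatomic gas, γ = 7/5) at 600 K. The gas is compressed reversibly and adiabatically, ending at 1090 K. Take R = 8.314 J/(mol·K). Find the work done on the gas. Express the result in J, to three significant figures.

W ≈ 21000 J

Adiabatic ⇒ Q = 0, so W_by = −ΔU = nCᵥ(T₁ − T₂).
Cᵥ = 5R/2 = 20.79 J/(mol·K).
W = (2.06)(20.79)(600 − 1090) = -20980 J.
Work on gas = −W_by = 20980 J.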